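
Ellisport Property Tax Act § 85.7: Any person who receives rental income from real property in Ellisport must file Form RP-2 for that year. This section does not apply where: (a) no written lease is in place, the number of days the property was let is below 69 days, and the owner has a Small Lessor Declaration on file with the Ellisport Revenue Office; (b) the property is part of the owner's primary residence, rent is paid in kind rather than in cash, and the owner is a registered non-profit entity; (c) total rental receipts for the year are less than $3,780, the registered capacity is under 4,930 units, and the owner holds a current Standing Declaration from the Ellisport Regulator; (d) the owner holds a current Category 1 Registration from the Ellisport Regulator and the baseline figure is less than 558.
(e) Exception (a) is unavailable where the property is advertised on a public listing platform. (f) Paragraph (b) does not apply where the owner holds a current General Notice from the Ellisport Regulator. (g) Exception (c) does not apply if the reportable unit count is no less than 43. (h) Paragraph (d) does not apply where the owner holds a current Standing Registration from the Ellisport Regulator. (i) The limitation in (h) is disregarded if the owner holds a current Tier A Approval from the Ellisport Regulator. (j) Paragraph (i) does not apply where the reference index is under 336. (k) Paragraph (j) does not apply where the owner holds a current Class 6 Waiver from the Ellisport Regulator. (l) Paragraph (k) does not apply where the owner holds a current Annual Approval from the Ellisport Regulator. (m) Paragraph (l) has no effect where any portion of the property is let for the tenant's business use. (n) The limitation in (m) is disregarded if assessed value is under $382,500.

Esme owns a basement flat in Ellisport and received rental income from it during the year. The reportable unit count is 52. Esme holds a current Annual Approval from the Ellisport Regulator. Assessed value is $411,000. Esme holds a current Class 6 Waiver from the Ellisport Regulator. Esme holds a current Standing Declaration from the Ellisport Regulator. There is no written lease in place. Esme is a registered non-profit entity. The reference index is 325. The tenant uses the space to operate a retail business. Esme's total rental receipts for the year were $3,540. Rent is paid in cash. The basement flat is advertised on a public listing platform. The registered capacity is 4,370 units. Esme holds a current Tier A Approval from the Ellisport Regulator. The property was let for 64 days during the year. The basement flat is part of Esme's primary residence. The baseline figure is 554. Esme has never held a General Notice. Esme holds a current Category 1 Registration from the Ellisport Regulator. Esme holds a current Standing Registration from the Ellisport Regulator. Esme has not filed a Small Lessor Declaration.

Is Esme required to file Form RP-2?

No — exception (d) applies; Esme is not required to file Form RP-2.

Exception (a) requires that the owner has a Small Lessor Declaration on file with the Ellisport Revenue Office; but no Small Lessor Declaration is on file, so (a) is unavailable.
Exception (b) requires that rent is paid in kind rather than in cash; but rent is paid in cash, so (b) is unavailable.
Exception (c): total rental receipts for the year are $3,540, less than the $3,780 limit; the registered capacity is 4,370 units, under the 4,930 units limit; a current Standing Declaration is held — every condition holds. But applying paragraph (g): (g) operates against (c): the reportable unit count is 52, meeting the 43 threshold. Exception (c) does not apply.
Exception (d) is satisfied on its face — a current Category 1 Registration is held; the baseline figure is 554, less than the 558 limit. Under paragraphs (h)–(n): (h) would limit (d) — a current Standing Registration is held — but (i) sets (h) aside: (i) operates against (h): a current Tier A Approval is held. (j) is triggered (the reference index is 325, under the 336 limit), but yields to (k): (k) operates against (j): a current Class 6 Waiver is held. (l) is triggered (a current Annual Approval is held), but yields to (m): (m) applies — the space is let for business use. (n) is inapplicable (assessed value is $411,000, not under $382,500), so (m) stands. (d) remains available.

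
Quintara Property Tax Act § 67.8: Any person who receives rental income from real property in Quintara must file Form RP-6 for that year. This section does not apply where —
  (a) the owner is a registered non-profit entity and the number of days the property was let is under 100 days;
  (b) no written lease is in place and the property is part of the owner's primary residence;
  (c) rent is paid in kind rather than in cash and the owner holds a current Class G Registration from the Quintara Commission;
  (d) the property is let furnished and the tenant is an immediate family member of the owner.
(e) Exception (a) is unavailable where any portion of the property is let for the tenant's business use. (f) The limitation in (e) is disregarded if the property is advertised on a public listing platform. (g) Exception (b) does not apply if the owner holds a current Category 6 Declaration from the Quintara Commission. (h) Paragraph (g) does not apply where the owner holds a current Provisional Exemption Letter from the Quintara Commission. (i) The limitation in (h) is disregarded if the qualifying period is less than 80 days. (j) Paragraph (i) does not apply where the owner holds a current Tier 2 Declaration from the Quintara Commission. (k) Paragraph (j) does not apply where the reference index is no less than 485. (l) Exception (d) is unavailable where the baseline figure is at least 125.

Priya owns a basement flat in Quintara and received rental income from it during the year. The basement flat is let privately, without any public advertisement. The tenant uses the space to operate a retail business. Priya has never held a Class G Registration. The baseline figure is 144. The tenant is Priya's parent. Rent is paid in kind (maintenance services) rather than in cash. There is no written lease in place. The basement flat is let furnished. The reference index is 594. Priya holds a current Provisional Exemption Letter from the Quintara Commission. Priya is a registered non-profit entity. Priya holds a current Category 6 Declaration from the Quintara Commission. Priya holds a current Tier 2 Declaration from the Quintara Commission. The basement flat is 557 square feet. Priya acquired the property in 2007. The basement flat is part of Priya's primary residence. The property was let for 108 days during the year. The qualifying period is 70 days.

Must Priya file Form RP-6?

Exception (a) requires that the number of days the property was let is under 100 days; but the number of days the property was let is 108 days, not under 100 days, so (a) is unavailable.
Exception (b): there is no written lease; the basement flat is part of the primary residence — every condition holds. But: (g) operates against (b): a current Category 6 Declaration is held. (h) is triggered (a current Provisional Exemption Letter is held), but is overridden by (i): (i) operates against (h): the qualifying period is 70 days, less than the 80 days limit. (j) would limit (i) — a current Tier 2 Declaration is held — but (k) sets (j) aside: (k) operates — the reference index is 594, meeting the 485 threshold. Exception (b) does not apply.
Exception (c) requires that the owner holds a current Class G Registration from the Quintara Commission; but no current Class G Registration is held, so (c) is unavailable.
Exception (d)'s conditions are all satisfied: the property is let furnished; the tenant is an immediate family member. However, paragraph (l) must be considered: (l) operates against (d): the baseline figure is 144, meeting the 125 threshold. (d) is therefore removed.
None of the exceptions is available; § 67.8 applies in full.

Yes — Priya must file Form RP-6.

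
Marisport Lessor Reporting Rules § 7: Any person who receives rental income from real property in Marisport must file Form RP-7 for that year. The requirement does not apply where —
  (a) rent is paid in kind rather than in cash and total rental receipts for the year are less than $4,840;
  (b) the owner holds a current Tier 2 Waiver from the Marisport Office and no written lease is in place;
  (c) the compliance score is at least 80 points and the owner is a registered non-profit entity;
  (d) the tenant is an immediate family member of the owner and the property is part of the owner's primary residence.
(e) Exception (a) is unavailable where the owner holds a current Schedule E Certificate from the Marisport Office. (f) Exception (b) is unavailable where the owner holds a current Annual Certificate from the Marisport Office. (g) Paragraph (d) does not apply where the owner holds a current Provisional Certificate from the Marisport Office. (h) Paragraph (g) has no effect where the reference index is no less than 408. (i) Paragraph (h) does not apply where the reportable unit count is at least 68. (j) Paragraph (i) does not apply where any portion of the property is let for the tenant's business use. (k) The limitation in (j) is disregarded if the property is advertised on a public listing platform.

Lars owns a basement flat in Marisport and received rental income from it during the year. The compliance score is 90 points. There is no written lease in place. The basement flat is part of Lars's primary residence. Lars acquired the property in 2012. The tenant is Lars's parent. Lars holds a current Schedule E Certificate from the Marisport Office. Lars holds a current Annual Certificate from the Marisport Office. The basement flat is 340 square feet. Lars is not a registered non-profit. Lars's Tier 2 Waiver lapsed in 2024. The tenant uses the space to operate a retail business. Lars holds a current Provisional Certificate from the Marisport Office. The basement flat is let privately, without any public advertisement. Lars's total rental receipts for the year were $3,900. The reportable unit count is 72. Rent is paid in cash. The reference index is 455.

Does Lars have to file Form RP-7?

No — exception (d) applies; Lars is not required to file Form RP-7.

Exception (a) fails — rent is paid in cash.
Exception (b) does not apply: there is no Tier 2 Waiver in force.
Exception (c) fails — Lars is not a registered non-profit.
Exception (d)'s conditions are all satisfied: the tenant is an immediate family member; the basement flat is part of the primary residence. As to paragraphs (g)–(k): (g) would limit (d) — a current Provisional Certificate is held — but (h) sets (g) aside: (h) applies — the reference index is 455, meeting the 408 threshold. (i) operates (the reportable unit count is 72, meeting the 68 threshold), but is itself disapplied by (j): (j) applies — the space is let for business use. (k) is not triggered (the property is let privately without advertisement), so (j) stands. Exception (d) stands.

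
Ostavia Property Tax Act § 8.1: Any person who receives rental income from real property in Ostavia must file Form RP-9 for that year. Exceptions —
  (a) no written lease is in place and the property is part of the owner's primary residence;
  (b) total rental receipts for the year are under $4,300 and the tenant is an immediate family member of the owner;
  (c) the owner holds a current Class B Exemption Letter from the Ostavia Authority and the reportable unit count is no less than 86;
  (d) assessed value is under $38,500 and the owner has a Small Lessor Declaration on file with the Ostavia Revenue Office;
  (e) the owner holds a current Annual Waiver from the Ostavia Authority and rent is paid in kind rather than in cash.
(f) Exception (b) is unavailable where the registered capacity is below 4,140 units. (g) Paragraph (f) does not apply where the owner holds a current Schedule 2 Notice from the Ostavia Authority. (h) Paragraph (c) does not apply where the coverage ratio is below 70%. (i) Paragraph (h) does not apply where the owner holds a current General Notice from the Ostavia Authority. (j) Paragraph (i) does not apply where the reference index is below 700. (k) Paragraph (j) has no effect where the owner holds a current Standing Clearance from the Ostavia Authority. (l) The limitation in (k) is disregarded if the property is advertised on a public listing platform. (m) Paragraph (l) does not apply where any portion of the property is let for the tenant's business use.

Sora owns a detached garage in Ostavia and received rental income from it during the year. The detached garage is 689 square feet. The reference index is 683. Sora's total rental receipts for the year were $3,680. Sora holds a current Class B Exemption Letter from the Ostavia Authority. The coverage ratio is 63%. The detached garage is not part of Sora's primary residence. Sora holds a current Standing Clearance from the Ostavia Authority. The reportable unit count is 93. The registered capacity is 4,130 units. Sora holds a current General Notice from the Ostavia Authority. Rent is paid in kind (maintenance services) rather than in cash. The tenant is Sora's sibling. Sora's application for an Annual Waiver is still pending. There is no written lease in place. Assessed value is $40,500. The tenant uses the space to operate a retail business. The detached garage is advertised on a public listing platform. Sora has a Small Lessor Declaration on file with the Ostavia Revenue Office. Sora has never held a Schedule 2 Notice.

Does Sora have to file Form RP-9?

Exception (a) does not apply: the detached garage is not part of the primary residence.
Exception (b): total rental receipts for the year are $3,680, under the $4,300 limit; the tenant is an immediate family member — every condition holds. Turning to paragraphs (f)–(g): (f) operates against (b): the registered capacity is 4,130 units, below the 4,140 units limit. (g), which would lift (f), is not triggered — there is no Schedule 2 Notice in force. (b) is therefore removed.
Exception (c)'s conditions are all satisfied: a current Class B Exemption Letter is held; the reportable unit count is 93, meeting the 86 threshold. Under paragraphs (h)–(m): (h) would limit (c) — the coverage ratio is 63%, below the 70% limit — but (i) sets (h) aside: (i) operates — a current General Notice is held. (j) applies (the reference index is 683, below the 700 limit), but is displaced by (k): (k) operates against (j): a current Standing Clearance is held. (l) would limit (k) — the property is publicly advertised — but (m) sets (l) aside: (m) operates against (l): the space is let for business use. (c) remains available.
Exception (d) fails — assessed value is $40,500, not under $38,500.
Exception (e) fails — no current Annual Waiver is held.

No — exception (c) applies; Sora is not required to file Form RP-9.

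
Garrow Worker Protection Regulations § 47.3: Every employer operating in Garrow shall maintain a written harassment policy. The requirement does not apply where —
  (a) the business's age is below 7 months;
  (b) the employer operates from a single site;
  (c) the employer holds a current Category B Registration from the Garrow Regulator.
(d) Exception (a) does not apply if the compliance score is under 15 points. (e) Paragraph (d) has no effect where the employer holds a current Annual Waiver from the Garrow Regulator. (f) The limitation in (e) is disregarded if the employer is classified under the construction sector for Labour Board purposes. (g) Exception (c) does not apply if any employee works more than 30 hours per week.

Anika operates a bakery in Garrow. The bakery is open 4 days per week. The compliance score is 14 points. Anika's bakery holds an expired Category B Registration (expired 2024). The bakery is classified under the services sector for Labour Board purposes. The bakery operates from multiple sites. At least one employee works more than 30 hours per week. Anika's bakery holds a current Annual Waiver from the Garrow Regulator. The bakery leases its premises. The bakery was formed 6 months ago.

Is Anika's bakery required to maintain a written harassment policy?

No — exception (a) applies; Anika's bakery is not required to maintain a written harassment policy.

Exception (a): the business's age is 6 months, below the 7 months limit — every condition holds. Under paragraphs (d)–(f): (d) operates (the compliance score is 14 points, under the 15 points limit), but is displaced by (e): (e) operates against (d): a current Annual Waiver is held. (f) is not engaged (the bakery is classified under the services sector), so (e) stands. (a) remains available.
Exception (b) requires that the employer operates from a single site; but the employer operates from multiple sites, so (b) is unavailable.
Exception (c) does not apply: no current Category B Registration is held.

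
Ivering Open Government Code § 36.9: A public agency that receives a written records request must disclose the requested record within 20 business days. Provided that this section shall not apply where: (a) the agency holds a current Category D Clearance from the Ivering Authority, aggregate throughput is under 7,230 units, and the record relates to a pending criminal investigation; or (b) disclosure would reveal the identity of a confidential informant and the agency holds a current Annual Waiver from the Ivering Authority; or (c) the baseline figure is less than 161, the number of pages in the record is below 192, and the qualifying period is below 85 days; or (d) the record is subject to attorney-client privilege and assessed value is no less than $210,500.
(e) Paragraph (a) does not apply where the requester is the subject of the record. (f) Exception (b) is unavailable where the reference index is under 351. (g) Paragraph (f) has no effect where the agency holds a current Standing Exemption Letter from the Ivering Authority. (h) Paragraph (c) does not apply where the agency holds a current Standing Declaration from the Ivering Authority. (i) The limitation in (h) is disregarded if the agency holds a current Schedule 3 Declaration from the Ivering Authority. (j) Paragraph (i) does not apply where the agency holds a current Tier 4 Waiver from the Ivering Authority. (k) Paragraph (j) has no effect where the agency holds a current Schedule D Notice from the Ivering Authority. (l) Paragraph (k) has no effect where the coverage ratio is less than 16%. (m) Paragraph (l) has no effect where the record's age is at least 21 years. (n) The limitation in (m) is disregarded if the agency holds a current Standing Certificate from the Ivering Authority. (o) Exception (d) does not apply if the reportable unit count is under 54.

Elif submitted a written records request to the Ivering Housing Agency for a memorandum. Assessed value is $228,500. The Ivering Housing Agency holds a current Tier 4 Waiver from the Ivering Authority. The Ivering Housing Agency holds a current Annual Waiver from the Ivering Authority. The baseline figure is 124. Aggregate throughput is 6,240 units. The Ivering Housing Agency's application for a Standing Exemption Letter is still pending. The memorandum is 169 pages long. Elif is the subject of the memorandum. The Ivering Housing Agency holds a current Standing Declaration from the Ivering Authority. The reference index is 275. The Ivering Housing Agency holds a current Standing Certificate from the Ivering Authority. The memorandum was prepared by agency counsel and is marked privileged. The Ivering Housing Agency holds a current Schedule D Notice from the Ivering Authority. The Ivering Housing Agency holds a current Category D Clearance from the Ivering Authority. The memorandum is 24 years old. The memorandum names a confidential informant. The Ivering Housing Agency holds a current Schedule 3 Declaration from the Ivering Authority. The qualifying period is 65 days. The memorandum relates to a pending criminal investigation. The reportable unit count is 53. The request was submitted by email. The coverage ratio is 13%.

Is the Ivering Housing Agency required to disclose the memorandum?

Yes — the Ivering Housing Agency must disclose the memorandum.

All of (a)'s requirements are met (a current Category D Clearance is held; aggregate throughput is 6,240 units, under the 7,230 units limit; the memorandum relates to a pending investigation). But applying paragraph (e): (e) is triggered — Elif is the subject of the memorandum. So (a) is unavailable.
Exception (b) is satisfied on its face — the memorandum names a confidential informant; a current Annual Waiver is held. But applying paragraphs (f)–(g): (f) is triggered — the reference index is 275, under the 351 limit. (g), which would lift (f), is not engaged — the Standing Exemption Letter is not current. (b) is therefore removed.
Exception (c): the baseline figure is 124, less than the 161 limit; the number of pages in the record is 169, below the 192 limit; the qualifying period is 65 days, below the 85 days limit — every condition holds. But: (h) is engaged — a current Standing Declaration is held. (i) would limit (h) — a current Schedule 3 Declaration is held — but (j) sets (i) aside: (j) operates — a current Tier 4 Waiver is held. (k) would limit (j) — a current Schedule D Notice is held — but (l) sets (k) aside: (l) is triggered — the coverage ratio is 13%, less than the 16% limit. (m) operates (the record's age is 24 years, meeting the 21 years threshold), but is displaced by (n): (n) is engaged — a current Standing Certificate is held. So (c) is unavailable.
Exception (d) is satisfied on its face — the memorandum is privileged; assessed value is $228,500, meeting the $210,500 threshold. However, paragraph (o) must be considered: (o) applies — the reportable unit count is 53, under the 54 limit. So (d) is unavailable.
No exception displaces § 36.9.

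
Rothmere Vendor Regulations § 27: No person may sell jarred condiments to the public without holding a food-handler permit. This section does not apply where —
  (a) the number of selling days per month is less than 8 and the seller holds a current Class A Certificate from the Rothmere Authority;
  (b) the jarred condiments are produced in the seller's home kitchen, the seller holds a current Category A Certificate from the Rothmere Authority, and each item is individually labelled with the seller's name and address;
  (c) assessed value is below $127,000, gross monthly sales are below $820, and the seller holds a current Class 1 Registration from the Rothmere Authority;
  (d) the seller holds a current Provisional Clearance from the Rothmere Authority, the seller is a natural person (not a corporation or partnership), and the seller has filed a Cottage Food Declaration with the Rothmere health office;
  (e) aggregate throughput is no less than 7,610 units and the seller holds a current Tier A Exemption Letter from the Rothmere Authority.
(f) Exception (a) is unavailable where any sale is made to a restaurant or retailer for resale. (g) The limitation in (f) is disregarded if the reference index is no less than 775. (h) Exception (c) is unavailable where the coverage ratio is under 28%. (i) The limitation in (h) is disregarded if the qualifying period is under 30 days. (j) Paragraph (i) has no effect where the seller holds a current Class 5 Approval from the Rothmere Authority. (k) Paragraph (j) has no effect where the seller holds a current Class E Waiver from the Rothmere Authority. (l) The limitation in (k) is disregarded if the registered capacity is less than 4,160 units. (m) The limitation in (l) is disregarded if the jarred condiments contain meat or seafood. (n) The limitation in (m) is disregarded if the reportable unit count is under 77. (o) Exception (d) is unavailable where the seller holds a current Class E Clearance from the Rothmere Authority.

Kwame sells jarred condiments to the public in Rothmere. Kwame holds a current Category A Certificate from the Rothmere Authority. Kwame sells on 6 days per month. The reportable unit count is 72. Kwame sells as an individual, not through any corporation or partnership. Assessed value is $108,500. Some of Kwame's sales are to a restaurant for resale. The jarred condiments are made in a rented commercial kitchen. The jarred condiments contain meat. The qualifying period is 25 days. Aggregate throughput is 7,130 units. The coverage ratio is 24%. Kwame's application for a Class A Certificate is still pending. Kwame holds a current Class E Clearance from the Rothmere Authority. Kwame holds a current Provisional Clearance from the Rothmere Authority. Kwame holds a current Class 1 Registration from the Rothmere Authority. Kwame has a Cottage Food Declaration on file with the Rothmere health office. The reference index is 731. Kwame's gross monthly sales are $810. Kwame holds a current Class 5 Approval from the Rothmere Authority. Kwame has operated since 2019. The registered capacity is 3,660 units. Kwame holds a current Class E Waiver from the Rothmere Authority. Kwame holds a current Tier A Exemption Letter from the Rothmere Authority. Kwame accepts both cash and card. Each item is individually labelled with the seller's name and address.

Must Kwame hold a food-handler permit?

Exception (a) requires that the seller holds a current Class A Certificate from the Rothmere Authority; but there is no Class A Certificate in force, so (a) is unavailable.
Exception (b) requires that the jarred condiments are produced in the seller's home kitchen; but the jarred condiments are made in a commercial kitchen, not a home kitchen, so (b) is unavailable.
Exception (c)'s conditions are all satisfied: assessed value is $108,500, below the $127,000 limit; gross monthly sales are $810, below the $820 limit; a current Class 1 Registration is held. But applying paragraphs (h)–(n): (h) operates against (c): the coverage ratio is 24%, under the 28% limit. (i) would limit (h) — the qualifying period is 25 days, under the 30 days limit — but (j) sets (i) aside: (j) operates — a current Class 5 Approval is held. (k) operates (a current Class E Waiver is held), but is itself disapplied by (l): (l) operates — the registered capacity is 3,660 units, less than the 4,160 units limit. (m) is engaged (the jarred condiments contain meat), but is set aside by (n): (n) operates against (m): the reportable unit count is 72, under the 77 limit. So (c) is unavailable.
Exception (d)'s conditions are all satisfied: a current Provisional Clearance is held; the seller is a natural person; a Cottage Food Declaration is on file. But: (o) applies — a current Class E Clearance is held. Exception (d) does not apply.
Exception (e) requires that aggregate throughput is no less than 7,610 units; but aggregate throughput is 7,130 units, short of 7,610 units, so (e) is unavailable.
None of the exceptions is available; § 27 applies in full.

Yes — Kwame must hold a food-handler permit.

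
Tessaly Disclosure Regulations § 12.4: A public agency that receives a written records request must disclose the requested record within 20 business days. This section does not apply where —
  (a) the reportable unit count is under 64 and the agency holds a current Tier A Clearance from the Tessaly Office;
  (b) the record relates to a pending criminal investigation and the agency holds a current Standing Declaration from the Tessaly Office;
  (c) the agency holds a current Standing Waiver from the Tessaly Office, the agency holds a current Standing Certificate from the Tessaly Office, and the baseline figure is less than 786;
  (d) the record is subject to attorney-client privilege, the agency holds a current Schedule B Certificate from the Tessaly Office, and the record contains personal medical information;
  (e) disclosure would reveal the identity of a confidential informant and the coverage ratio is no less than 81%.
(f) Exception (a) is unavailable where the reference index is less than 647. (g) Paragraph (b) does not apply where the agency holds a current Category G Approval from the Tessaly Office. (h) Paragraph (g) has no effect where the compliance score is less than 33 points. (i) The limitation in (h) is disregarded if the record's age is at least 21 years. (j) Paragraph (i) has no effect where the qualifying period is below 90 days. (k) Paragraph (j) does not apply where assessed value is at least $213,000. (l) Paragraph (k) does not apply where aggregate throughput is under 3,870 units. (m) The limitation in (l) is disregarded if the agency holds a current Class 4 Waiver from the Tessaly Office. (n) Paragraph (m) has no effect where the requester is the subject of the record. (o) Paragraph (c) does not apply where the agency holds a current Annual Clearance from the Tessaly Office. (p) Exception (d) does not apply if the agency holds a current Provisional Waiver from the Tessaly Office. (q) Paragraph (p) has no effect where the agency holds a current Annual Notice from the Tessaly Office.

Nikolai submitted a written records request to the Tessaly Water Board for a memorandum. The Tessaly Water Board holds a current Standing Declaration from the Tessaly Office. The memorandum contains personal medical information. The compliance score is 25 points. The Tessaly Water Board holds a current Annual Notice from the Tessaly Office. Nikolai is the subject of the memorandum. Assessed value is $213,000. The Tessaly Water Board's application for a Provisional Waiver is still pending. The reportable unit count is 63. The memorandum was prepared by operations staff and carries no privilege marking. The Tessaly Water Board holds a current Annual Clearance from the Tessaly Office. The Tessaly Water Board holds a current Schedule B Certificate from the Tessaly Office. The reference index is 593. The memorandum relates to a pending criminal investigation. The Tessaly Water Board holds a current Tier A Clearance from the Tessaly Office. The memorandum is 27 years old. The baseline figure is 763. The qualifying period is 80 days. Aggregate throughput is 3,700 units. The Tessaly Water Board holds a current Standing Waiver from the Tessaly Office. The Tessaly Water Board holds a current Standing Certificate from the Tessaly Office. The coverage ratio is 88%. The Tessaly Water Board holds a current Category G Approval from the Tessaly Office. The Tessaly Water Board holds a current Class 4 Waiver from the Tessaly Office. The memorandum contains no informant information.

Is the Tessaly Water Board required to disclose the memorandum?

No — exception (b) applies; the Tessaly Water Board is not required to disclose the memorandum.

Exception (a)'s conditions are all satisfied: the reportable unit count is 63, under the 64 limit; a current Tier A Clearance is held. However, paragraph (f) must be considered: (f) operates against (a): the reference index is 593, less than the 647 limit. (a) is therefore removed.
Exception (b)'s conditions are all satisfied: the memorandum relates to a pending investigation; a current Standing Declaration is held. Considering the limiting provisions: (g) is engaged (a current Category G Approval is held), but is overridden by (h): (h) operates against (g): the compliance score is 25 points, less than the 33 points limit. (i) would limit (h) — the record's age is 27 years, meeting the 21 years threshold — but (j) sets (i) aside: (j) is engaged — the qualifying period is 80 days, below the 90 days limit. (k) would limit (j) — assessed value is $213,000, meeting the $213,000 threshold — but (l) sets (k) aside: (l) applies — aggregate throughput is 3,700 units, under the 3,870 units limit. (m) would limit (l) — a current Class 4 Waiver is held — but (n) sets (m) aside: (n) applies — Nikolai is the subject of the memorandum. So (b) applies.
All of (c)'s requirements are met (a current Standing Waiver is held; a current Standing Certificate is held; the baseline figure is 763, less than the 786 limit). Turning to paragraph (o): (o) operates against (c): a current Annual Clearance is held. So (c) is unavailable.
Exception (d) fails — the memorandum carries no privilege marking.
Exception (e) fails — the memorandum contains no informant information.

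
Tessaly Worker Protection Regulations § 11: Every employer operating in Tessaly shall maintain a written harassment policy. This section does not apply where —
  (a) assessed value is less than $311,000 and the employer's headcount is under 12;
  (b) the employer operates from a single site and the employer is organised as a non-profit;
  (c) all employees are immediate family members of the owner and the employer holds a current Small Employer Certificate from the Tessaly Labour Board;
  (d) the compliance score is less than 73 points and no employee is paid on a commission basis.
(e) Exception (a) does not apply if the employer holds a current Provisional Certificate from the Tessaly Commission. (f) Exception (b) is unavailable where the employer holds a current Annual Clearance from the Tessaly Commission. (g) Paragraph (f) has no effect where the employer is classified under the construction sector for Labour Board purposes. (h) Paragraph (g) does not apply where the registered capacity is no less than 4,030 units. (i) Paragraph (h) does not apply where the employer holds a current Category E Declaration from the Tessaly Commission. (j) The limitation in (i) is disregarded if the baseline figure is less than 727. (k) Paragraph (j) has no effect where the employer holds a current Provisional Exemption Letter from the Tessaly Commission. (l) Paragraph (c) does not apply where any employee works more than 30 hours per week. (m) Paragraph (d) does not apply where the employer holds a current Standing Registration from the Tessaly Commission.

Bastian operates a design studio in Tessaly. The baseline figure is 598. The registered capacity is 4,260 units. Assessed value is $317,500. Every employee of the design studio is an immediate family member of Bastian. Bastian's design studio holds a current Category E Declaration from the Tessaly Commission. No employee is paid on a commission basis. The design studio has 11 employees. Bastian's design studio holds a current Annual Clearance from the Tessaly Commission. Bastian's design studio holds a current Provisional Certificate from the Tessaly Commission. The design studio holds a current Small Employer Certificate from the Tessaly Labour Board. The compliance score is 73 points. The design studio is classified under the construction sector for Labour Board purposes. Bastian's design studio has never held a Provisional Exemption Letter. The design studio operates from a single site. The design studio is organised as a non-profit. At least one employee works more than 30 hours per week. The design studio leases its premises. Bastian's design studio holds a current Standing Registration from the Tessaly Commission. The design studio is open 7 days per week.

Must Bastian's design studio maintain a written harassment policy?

Exception (a) does not apply: assessed value is $317,500, not less than $311,000.
Exception (b)'s conditions are all satisfied: the employer operates from a single site; the employer is a non-profit. But: (f) operates against (b): a current Annual Clearance is held. (g) is engaged (the design studio is classified under the construction sector), but is itself disapplied by (h): (h) operates against (g): the registered capacity is 4,260 units, meeting the 4,030 units threshold. (i) would limit (h) — a current Category E Declaration is held — but (j) sets (i) aside: (j) is engaged — the baseline figure is 598, less than the 727 limit. (k), which would lift (j), is not triggered — no current Provisional Exemption Letter is held. So (b) is unavailable.
Exception (c): every employee is an immediate family member; a current Small Employer Certificate is held — every condition holds. However, paragraph (l) must be considered: (l) applies — at least one employee exceeds 30 hours/week. So (c) is unavailable.
Exception (d) fails — the compliance score is 73 points, not less than 73 points.
Every exception is unavailable, so the rule governs.

Yes — Bastian's design studio must maintain a written harassment policy.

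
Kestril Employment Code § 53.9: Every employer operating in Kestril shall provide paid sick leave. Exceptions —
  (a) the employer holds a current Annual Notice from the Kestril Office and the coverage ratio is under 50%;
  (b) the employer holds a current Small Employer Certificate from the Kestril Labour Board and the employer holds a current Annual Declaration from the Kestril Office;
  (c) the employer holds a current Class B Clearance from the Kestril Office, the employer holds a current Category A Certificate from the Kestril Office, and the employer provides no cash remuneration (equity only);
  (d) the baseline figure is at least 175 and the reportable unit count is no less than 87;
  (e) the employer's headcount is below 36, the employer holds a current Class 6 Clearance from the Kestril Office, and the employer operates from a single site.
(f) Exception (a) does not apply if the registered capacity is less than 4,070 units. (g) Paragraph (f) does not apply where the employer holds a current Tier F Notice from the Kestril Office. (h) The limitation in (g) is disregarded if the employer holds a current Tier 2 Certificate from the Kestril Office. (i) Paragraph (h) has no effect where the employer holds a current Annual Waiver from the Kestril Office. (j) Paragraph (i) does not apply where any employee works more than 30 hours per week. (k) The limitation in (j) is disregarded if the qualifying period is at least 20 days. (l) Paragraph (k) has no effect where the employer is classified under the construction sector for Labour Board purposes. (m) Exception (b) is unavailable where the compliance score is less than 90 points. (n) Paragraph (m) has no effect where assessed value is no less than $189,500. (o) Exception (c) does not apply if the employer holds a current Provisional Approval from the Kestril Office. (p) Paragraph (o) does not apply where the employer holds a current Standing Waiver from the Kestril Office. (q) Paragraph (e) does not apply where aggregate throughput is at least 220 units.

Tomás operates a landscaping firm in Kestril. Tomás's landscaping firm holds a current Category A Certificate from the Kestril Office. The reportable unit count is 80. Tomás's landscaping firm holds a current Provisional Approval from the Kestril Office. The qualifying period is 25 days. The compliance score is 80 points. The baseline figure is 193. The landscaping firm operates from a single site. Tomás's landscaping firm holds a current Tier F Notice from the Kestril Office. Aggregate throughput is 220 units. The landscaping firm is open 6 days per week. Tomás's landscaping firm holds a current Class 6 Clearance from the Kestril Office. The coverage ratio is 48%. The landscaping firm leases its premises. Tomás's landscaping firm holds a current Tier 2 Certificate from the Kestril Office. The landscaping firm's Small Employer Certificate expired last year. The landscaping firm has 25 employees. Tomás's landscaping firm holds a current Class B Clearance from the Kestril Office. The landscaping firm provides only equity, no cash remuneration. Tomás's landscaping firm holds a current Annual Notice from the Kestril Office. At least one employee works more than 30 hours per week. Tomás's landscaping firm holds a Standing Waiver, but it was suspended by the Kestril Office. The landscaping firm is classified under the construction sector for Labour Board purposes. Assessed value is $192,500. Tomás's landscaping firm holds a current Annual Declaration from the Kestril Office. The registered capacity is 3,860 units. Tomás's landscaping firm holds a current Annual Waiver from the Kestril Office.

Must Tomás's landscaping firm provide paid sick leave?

Exception (a) is satisfied on its face — a current Annual Notice is held; the coverage ratio is 48%, under the 50% limit. Turning to paragraphs (f)–(l): (f) is engaged — the registered capacity is 3,860 units, less than the 4,070 units limit. (g) is engaged (a current Tier F Notice is held), but is displaced by (h): (h) operates against (g): a current Tier 2 Certificate is held. (i) would limit (h) — a current Annual Waiver is held — but (j) sets (i) aside: (j) is triggered — at least one employee exceeds 30 hours/week. (k) would limit (j) — the qualifying period is 25 days, meeting the 20 days threshold — but (l) sets (k) aside: (l) is engaged — the landscaping firm is classified under the construction sector. (a) is therefore removed.
Exception (b) does not apply: the Small Employer Certificate has expired.
All of (c)'s requirements are met (a current Class B Clearance is held; a current Category A Certificate is held; remuneration is equity-only). But: (o) operates — a current Provisional Approval is held. (p) is not triggered (no current Standing Waiver is held), so (o) stands. Exception (c) does not apply.
Exception (d) does not apply: the reportable unit count is 80, short of 87.
Exception (e)'s conditions are all satisfied: the employer's headcount is 25, below the 36 limit; a current Class 6 Clearance is held; the employer operates from a single site. However, paragraph (q) must be considered: (q) applies — aggregate throughput is 220 units, meeting the 220 units threshold. So (e) is unavailable.
No exception applies. The general rule governs.

Yes — Tomás's landscaping firm must provide paid sick leave.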